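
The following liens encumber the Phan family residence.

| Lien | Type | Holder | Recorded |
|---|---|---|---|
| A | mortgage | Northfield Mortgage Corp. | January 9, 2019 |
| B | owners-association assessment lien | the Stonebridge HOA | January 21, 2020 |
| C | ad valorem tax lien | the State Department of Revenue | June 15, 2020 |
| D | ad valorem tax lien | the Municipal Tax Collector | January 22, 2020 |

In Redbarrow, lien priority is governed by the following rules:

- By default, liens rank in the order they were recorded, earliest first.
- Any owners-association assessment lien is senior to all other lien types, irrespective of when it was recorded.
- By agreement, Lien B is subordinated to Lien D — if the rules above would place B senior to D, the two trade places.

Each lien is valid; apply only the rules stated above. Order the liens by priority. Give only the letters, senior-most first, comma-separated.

D, A, B, C

B is an owners-association assessment lien, so it outranks all other liens regardless of date.
Remaining liens by effective date: A (January 9, 2019), D (January 22, 2020), C (June 15, 2020).
The subordination applies — B was senior to D — so B and D swap.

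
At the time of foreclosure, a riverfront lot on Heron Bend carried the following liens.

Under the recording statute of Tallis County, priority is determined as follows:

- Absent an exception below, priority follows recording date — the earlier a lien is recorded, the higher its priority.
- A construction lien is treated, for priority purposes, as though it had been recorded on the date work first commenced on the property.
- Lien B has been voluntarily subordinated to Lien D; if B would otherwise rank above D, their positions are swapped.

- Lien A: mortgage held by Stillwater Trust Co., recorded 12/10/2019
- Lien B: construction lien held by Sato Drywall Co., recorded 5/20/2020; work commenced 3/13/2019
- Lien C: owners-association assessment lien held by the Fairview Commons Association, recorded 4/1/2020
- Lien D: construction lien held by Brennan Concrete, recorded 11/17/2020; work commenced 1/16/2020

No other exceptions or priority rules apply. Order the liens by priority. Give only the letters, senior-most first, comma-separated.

Adjusting effective dates: B relates back to 3/13/2019 (work commenced); D relates back to 1/16/2020 (work commenced).
Sorted by effective date: B (3/13/2019), A (12/10/2019), D (1/16/2020), C (4/1/2020).
B is senior to D before the subordination, so the two trade places.

D, A, B, C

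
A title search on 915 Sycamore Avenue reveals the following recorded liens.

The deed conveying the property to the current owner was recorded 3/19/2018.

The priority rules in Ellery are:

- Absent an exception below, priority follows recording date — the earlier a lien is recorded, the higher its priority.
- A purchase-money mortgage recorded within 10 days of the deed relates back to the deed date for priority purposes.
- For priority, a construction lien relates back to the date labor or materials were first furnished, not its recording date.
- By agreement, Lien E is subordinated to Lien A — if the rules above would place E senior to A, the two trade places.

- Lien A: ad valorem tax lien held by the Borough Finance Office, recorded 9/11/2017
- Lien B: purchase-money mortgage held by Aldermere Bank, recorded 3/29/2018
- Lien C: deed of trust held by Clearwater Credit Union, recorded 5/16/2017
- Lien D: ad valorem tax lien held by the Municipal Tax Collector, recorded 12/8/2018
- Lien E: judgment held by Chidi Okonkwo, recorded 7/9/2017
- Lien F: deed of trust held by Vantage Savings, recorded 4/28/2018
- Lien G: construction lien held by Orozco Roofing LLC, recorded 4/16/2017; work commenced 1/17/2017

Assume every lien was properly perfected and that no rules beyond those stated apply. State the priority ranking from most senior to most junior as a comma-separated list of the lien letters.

G, C, A, E, B, F, D

First, effective dates: B was recorded within the 10-day window, so its effective date is the deed date 3/19/2018; G relates back to 1/17/2017 (work commenced).
Sorted by effective date: G (1/17/2017), C (5/16/2017), E (7/9/2017), A (9/11/2017), B (3/19/2018), F (4/28/2018), D (12/8/2018).
E would otherwise be senior to A, so under the subordination agreement E and A exchange positions.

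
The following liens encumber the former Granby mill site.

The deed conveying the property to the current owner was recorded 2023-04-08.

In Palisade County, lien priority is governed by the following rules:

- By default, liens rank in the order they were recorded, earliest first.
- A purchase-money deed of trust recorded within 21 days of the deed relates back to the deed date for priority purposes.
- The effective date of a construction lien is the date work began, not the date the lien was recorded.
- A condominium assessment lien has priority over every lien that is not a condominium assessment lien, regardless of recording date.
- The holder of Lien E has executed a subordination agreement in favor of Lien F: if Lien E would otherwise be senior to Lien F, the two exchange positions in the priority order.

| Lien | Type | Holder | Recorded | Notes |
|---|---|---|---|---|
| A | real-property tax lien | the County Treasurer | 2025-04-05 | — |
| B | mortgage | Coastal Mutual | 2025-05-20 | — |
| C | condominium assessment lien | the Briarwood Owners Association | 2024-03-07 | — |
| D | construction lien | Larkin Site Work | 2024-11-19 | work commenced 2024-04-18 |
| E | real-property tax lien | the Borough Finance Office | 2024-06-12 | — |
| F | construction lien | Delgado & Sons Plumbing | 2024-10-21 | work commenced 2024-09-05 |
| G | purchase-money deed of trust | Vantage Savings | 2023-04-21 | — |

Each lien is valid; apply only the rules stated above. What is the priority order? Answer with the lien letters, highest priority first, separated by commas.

Effective dates after the stated exceptions: D is treated as recorded 2024-04-18, the work-commencement date; F relates back to 2024-09-05 (work commenced); G relates back to the deed date 2023-04-08.
C is a condominium assessment lien, so it outranks all other liens regardless of date.
Remaining liens by effective date: G (2023-04-08), D (2024-04-18), E (2024-06-12), F (2024-09-05), A (2025-04-05), B (2025-05-20).
The subordination applies — E was senior to F — so E and F swap.

C, G, D, F, E, A, B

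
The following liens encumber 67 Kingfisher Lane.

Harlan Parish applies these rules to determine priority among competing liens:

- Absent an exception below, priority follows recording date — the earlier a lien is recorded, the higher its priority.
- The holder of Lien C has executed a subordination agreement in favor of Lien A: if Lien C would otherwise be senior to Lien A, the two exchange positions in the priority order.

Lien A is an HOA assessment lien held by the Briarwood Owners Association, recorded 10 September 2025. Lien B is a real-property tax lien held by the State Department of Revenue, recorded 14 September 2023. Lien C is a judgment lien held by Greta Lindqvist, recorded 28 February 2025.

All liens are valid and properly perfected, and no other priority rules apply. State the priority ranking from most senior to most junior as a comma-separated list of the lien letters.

B, A, C

Sorted by effective date: B (14 September 2023), C (28 February 2025), A (10 September 2025).
The subordination applies — C was senior to A — so C and A swap.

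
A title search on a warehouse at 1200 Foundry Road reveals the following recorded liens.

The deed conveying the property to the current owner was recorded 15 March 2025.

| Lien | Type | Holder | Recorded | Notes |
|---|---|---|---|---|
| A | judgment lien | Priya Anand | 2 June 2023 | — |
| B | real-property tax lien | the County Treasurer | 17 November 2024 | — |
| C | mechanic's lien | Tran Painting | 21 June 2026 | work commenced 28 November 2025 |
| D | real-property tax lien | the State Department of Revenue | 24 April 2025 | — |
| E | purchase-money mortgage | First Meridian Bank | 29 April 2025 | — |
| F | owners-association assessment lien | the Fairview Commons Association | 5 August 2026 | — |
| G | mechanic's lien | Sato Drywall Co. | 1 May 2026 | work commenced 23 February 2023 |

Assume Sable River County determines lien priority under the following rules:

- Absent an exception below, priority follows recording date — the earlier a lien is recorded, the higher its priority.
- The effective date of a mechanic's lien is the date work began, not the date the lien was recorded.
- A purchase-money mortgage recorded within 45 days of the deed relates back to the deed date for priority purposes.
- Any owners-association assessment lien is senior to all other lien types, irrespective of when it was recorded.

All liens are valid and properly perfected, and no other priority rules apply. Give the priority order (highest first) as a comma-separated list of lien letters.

F, G, A, B, E, D, C

Effective dates: C is treated as recorded 28 November 2025, the work-commencement date; E's effective date is the deed date, 15 March 2025; G's effective date is 23 February 2023, when work began.
F is an owners-association assessment lien, so it outranks all other liens regardless of date.
Among the remaining liens, by effective date: G (23 February 2023), A (2 June 2023), B (17 November 2024), E (15 March 2025), D (24 April 2025), C (28 November 2025).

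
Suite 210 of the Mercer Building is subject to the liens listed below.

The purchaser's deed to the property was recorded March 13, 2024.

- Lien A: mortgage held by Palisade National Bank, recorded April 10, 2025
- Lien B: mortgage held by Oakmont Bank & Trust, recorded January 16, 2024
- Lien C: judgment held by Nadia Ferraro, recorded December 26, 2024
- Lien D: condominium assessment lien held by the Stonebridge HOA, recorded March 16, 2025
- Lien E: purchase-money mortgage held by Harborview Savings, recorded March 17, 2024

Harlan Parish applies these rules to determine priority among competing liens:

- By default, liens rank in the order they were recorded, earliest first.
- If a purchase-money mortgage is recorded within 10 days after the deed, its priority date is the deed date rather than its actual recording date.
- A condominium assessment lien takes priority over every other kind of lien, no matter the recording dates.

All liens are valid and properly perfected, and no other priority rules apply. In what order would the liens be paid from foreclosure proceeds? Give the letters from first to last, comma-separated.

Effective dates after the stated exceptions: E relates back to the deed date March 13, 2024.
D, as a condominium assessment lien, has superpriority and ranks first.
Ordering the rest by effective date: B (January 16, 2024), E (March 13, 2024), C (December 26, 2024), A (April 10, 2025).

D, B, E, C, A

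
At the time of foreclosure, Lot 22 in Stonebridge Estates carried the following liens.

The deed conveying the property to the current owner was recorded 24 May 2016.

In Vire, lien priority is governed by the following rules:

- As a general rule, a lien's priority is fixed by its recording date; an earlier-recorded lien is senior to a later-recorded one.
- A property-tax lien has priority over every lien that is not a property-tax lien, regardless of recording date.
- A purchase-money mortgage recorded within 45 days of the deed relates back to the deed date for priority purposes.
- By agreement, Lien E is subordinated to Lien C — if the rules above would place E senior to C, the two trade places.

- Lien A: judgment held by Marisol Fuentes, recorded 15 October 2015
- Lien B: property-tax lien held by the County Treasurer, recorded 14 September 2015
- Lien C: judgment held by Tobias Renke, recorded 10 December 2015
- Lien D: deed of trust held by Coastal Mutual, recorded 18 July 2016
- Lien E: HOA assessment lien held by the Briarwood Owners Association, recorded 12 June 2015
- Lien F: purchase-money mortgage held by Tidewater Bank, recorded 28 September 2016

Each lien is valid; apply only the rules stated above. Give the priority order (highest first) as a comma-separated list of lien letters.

B, C, A, E, D, F

Adjusting effective dates: F was recorded 127 days after the deed, outside the 45-day window, so it keeps its recording date.
B, as a property-tax lien, has superpriority and ranks first.
Ordering the rest by effective date: E (12 June 2015), A (15 October 2015), C (10 December 2015), D (18 July 2016), F (28 September 2016).
The subordination applies — E was senior to C — so E and C swap.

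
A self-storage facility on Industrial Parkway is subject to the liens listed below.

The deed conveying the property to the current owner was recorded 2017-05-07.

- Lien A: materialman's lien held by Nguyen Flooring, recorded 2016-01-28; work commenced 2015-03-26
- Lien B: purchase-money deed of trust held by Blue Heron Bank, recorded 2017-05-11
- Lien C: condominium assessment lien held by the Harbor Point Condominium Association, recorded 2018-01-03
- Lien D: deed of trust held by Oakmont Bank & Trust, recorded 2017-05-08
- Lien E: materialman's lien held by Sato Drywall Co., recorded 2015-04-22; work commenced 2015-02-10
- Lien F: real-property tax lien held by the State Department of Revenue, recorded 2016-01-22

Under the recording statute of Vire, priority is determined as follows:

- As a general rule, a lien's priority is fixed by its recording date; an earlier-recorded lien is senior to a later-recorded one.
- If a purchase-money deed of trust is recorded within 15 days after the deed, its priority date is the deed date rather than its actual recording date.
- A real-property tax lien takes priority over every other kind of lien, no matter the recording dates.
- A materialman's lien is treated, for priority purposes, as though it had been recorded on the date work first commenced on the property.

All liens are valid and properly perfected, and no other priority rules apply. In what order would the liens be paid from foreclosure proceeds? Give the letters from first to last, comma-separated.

Adjusting effective dates: A is treated as recorded 2015-03-26, the work-commencement date; B's effective date is the deed date, 2017-05-07; E is treated as recorded 2015-02-10, the work-commencement date.
F is a real-property tax lien, so it outranks all other liens regardless of date.
Remaining liens by effective date: E (2015-02-10), A (2015-03-26), B (2017-05-07), D (2017-05-08), C (2018-01-03).

F, E, A, B, D, C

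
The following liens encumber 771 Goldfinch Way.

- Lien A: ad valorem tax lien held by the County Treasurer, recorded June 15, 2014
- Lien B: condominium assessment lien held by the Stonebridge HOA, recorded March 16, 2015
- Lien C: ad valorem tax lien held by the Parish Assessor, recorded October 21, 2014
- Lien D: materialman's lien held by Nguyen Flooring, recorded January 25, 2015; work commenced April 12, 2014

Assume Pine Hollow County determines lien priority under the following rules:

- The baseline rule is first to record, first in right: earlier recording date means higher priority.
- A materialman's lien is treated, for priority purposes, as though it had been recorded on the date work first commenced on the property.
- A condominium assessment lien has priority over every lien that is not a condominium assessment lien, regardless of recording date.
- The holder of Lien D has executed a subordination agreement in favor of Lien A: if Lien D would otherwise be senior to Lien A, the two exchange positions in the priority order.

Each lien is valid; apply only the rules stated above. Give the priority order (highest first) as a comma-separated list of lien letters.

Adjusting effective dates: D's effective date is April 12, 2014, when work began.
B is a condominium assessment lien, so it outranks all other liens regardless of date.
Remaining liens by effective date: D (April 12, 2014), A (June 15, 2014), C (October 21, 2014).
D is senior to A before the subordination, so the two trade places.

B, A, D, C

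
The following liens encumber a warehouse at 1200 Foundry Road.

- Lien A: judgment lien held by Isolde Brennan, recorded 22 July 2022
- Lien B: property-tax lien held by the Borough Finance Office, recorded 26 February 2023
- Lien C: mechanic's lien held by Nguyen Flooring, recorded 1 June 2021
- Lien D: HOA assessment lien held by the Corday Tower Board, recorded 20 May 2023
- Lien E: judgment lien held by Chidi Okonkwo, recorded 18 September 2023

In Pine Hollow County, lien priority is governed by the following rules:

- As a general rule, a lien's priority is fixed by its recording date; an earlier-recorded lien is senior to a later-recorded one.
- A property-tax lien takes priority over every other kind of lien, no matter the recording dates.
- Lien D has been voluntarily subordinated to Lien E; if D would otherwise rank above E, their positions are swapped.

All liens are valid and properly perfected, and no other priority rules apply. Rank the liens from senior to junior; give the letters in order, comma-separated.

B, C, A, E, D

B, as a property-tax lien, has superpriority and ranks first.
Among the remaining liens, by effective date: C (1 June 2021), A (22 July 2022), D (20 May 2023), E (18 September 2023).
Because D would otherwise rank above E, the subordination swaps them.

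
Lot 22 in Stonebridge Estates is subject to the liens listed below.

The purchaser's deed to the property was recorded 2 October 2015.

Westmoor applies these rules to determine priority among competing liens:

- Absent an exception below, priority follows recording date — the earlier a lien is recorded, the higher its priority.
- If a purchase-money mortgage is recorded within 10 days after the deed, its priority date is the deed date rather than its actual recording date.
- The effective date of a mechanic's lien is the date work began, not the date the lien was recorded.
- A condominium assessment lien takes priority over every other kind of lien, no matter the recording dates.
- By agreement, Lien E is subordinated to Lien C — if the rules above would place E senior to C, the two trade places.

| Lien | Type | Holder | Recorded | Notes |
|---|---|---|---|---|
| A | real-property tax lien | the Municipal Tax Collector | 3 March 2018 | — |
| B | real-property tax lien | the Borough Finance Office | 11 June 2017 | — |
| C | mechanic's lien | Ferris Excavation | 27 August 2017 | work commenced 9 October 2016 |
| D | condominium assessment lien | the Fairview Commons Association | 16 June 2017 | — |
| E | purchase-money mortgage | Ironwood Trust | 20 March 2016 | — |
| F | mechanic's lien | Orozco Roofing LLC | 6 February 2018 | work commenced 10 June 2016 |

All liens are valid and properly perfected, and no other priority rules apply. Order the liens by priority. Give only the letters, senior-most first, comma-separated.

D, C, F, E, B, A

First, effective dates: C is treated as recorded 9 October 2016, the work-commencement date; E was recorded 170 days after the deed, outside the 10-day window, so it keeps its recording date; F is treated as recorded 10 June 2016, the work-commencement date.
D is a condominium assessment lien, so it outranks all other liens regardless of date.
The other liens, earliest effective date first: E (20 March 2016), F (10 June 2016), C (9 October 2016), B (11 June 2017), A (3 March 2018).
The subordination applies — E was senior to C — so E and C swap.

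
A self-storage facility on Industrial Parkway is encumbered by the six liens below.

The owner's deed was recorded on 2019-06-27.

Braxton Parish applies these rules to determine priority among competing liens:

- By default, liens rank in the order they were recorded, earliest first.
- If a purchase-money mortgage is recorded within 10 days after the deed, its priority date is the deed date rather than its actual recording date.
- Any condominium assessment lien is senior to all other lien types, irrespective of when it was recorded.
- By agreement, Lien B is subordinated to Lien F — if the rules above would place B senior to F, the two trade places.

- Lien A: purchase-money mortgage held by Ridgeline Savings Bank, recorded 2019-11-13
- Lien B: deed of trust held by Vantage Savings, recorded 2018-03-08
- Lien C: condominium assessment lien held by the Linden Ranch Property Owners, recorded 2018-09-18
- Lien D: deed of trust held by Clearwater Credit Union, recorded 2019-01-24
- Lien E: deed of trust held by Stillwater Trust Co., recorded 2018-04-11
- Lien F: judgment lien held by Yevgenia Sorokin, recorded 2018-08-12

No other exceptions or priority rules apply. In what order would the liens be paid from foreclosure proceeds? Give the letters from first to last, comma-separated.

C, F, E, B, D, A

Effective dates: A was recorded 139 days after the deed, outside the 10-day window, so it keeps its recording date.
C is a condominium assessment lien and takes priority over every other lien.
Remaining liens by effective date: B (2018-03-08), E (2018-04-11), F (2018-08-12), D (2019-01-24), A (2019-11-13).
Because B would otherwise rank above F, the subordination swaps them.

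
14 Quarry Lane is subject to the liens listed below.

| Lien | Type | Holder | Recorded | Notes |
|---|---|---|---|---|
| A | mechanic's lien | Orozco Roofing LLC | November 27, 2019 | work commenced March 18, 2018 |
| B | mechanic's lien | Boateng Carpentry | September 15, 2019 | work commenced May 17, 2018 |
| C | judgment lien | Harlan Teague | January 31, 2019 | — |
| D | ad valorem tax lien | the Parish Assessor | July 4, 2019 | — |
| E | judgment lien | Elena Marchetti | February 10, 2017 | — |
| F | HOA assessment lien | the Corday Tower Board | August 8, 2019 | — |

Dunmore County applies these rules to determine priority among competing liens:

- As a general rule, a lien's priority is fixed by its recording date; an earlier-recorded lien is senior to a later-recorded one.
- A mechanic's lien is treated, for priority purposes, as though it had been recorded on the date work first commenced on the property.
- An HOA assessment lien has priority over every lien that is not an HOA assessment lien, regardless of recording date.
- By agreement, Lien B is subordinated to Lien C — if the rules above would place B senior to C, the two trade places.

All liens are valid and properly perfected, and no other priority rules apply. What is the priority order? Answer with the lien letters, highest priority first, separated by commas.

F, E, A, C, B, D

Adjusting effective dates: A is treated as recorded March 18, 2018, the work-commencement date; B relates back to May 17, 2018 (work commenced).
As an HOA assessment lien, F is senior to every other lien.
Among the remaining liens, by effective date: E (February 10, 2017), A (March 18, 2018), B (May 17, 2018), C (January 31, 2019), D (July 4, 2019).
B would otherwise be senior to C, so under the subordination agreement B and C exchange positions.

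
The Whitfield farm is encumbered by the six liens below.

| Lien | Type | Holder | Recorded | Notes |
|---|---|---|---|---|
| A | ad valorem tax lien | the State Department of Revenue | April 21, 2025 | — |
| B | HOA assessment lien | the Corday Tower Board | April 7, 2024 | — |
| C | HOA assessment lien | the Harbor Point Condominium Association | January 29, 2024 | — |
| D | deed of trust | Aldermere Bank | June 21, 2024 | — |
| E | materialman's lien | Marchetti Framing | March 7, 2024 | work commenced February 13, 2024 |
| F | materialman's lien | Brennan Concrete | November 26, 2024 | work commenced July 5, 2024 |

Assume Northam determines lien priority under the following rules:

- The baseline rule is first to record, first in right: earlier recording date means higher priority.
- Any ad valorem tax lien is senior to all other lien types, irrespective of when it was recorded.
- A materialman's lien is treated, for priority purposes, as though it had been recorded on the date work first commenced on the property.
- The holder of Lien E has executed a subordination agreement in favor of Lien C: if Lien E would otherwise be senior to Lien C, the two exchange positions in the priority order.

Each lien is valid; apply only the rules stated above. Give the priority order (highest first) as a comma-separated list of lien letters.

A, C, E, B, D, F

Effective dates: E's effective date is February 13, 2024, when work began; F is treated as recorded July 5, 2024, the work-commencement date.
A is an ad valorem tax lien, so it outranks all other liens regardless of date.
Among the remaining liens, by effective date: C (January 29, 2024), E (February 13, 2024), B (April 7, 2024), D (June 21, 2024), F (July 5, 2024).
E already ranks below C; the subordination has no effect.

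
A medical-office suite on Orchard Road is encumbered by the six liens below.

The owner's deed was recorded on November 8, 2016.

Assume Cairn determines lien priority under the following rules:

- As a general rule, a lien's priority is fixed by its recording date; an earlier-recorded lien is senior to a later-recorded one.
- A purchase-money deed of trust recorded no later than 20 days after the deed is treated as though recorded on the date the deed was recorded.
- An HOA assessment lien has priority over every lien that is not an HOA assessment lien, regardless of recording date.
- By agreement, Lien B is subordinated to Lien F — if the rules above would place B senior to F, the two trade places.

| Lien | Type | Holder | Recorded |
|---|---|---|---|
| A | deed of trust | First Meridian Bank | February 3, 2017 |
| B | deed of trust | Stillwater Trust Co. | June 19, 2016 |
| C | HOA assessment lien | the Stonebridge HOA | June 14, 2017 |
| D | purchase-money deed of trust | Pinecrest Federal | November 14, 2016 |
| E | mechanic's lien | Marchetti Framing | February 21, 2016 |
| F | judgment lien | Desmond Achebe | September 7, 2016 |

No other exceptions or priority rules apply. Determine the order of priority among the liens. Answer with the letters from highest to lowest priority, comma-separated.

C, E, F, B, D, A

Adjusting effective dates: D's effective date is the deed date, November 8, 2016.
C is an HOA assessment lien, so it outranks all other liens regardless of date.
Ordering the rest by effective date: E (February 21, 2016), B (June 19, 2016), F (September 7, 2016), D (November 8, 2016), A (February 3, 2017).
The subordination applies — B was senior to F — so B and F swap.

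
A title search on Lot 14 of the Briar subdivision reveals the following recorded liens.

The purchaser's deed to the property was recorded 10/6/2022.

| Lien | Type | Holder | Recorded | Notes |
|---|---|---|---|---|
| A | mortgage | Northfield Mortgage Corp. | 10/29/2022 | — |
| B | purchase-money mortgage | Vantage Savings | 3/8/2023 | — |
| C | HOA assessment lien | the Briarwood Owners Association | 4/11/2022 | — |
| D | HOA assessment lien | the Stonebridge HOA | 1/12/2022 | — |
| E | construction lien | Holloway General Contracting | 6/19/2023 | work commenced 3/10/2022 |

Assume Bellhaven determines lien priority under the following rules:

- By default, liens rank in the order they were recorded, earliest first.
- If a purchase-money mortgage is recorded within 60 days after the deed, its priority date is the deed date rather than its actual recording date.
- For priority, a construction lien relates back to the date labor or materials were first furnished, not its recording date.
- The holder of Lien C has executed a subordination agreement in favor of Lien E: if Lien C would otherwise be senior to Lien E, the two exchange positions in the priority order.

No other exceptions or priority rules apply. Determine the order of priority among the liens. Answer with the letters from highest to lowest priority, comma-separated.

D, E, C, A, B

Effective dates after the stated exceptions: B missed the 60-day window (153 days after the deed), so its recording date stands; E's effective date is 3/10/2022, when work began.
By effective date: D (1/12/2022), E (3/10/2022), C (4/11/2022), A (10/29/2022), B (3/8/2023).
Since C is not senior to E, the subordination leaves the order unchanged.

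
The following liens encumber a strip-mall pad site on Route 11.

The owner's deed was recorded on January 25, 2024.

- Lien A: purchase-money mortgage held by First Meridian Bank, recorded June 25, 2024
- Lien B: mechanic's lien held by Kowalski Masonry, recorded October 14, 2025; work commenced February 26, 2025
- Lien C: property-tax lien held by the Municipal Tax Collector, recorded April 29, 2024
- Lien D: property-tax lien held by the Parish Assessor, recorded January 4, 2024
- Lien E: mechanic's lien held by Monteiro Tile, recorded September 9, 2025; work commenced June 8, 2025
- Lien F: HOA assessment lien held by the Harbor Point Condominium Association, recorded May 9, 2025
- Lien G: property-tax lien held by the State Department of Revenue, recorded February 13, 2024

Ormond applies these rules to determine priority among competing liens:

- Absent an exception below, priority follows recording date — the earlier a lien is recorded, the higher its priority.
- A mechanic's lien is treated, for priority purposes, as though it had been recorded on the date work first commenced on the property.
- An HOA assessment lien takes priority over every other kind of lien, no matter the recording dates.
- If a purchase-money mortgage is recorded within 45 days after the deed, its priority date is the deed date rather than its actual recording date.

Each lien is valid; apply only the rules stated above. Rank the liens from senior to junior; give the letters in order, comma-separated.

F, D, G, C, A, B, E

Effective dates after the stated exceptions: A missed the 45-day window (152 days after the deed), so its recording date stands; B relates back to February 26, 2025 (work commenced); E is treated as recorded June 8, 2025, the work-commencement date.
F is an HOA assessment lien and takes priority over every other lien.
Ordering the rest by effective date: D (January 4, 2024), G (February 13, 2024), C (April 29, 2024), A (June 25, 2024), B (February 26, 2025), E (June 8, 2025).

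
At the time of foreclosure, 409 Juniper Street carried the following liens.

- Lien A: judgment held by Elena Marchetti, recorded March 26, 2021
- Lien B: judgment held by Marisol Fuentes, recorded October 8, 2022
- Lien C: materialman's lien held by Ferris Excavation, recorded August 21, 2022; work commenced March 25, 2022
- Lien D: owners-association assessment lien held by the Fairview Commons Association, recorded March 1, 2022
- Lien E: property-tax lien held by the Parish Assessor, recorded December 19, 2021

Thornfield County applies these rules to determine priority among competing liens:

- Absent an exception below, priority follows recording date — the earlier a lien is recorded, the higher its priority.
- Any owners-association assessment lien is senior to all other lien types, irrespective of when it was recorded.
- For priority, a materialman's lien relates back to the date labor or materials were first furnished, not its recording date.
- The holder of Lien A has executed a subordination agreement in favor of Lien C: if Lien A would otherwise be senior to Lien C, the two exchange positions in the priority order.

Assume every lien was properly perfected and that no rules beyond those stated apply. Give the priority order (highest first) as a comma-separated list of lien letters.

D, C, E, A, B

Effective dates after the stated exceptions: C relates back to March 25, 2022 (work commenced).
D is an owners-association assessment lien and takes priority over every other lien.
Ordering the rest by effective date: A (March 26, 2021), E (December 19, 2021), C (March 25, 2022), B (October 8, 2022).
Because A would otherwise rank above C, the subordination swaps them.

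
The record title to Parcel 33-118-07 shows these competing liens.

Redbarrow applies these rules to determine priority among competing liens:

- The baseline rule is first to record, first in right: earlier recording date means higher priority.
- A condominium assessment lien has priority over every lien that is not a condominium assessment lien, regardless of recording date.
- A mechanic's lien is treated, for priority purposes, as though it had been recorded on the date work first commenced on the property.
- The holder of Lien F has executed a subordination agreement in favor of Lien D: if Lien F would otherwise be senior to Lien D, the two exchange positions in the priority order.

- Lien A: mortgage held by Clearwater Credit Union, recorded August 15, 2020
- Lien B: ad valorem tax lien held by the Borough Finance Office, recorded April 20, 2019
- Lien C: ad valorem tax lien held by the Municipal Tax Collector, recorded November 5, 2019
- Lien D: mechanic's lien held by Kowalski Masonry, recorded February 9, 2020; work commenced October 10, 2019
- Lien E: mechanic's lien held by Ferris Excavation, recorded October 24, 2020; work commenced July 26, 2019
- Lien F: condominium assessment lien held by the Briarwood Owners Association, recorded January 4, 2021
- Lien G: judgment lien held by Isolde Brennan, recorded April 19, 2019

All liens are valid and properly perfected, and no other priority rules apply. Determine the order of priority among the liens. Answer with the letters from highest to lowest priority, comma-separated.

Effective dates after the stated exceptions: D relates back to October 10, 2019 (work commenced); E relates back to July 26, 2019 (work commenced).
As a condominium assessment lien, F is senior to every other lien.
Remaining liens by effective date: G (April 19, 2019), B (April 20, 2019), E (July 26, 2019), D (October 10, 2019), C (November 5, 2019), A (August 15, 2020).
Because F would otherwise rank above D, the subordination swaps them.

D, G, B, E, F, C, A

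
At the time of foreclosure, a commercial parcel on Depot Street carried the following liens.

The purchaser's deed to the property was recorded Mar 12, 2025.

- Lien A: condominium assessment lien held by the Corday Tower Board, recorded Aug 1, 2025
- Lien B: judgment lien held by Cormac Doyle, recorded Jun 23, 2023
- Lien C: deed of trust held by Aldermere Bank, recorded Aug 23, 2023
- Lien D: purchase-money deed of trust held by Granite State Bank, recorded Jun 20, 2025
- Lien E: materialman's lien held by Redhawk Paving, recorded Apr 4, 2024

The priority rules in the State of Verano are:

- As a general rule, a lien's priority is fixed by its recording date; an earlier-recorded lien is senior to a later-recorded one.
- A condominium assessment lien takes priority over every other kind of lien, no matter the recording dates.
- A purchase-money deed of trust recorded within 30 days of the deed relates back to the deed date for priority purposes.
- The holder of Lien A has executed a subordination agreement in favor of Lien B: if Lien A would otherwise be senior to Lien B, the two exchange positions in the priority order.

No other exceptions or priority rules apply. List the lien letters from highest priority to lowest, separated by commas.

Effective dates: D was recorded 100 days after the deed — beyond 30 days — so no relation-back applies.
A is a condominium assessment lien, so it outranks all other liens regardless of date.
Among the remaining liens, by effective date: B (Jun 23, 2023), C (Aug 23, 2023), E (Apr 4, 2024), D (Jun 20, 2025).
Because A would otherwise rank above B, the subordination swaps them.

B, A, C, E, D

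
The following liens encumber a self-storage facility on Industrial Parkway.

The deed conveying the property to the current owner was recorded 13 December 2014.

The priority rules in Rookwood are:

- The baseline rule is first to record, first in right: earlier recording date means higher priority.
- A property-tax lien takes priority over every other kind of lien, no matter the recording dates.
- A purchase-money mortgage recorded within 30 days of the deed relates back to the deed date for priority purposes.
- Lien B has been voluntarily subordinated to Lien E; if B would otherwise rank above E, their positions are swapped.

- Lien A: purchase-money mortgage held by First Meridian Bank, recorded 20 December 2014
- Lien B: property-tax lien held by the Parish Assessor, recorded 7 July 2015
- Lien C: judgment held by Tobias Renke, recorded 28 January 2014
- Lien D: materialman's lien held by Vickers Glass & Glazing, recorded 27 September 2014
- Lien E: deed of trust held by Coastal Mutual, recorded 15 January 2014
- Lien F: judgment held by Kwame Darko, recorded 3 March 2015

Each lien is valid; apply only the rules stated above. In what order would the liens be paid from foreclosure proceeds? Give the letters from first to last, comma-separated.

E, B, C, D, A, F

Adjusting effective dates: A was recorded within the 30-day window, so its effective date is the deed date 13 December 2014.
B, as a property-tax lien, has superpriority and ranks first.
The other liens, earliest effective date first: E (15 January 2014), C (28 January 2014), D (27 September 2014), A (13 December 2014), F (3 March 2015).
B is senior to E before the subordination, so the two trade places.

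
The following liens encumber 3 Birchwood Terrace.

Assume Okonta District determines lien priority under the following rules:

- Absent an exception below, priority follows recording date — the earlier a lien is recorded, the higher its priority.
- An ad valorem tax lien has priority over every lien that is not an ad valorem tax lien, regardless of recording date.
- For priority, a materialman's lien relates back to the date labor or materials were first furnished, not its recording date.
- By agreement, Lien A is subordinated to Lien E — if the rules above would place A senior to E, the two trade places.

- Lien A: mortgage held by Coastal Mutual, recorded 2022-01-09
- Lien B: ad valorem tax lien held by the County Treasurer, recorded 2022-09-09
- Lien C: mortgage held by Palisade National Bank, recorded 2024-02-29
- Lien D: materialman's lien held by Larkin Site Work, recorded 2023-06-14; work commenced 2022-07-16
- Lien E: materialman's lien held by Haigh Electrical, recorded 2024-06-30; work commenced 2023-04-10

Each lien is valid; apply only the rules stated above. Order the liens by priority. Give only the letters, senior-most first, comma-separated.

B, E, D, A, C

Adjusting effective dates: D is treated as recorded 2022-07-16, the work-commencement date; E relates back to 2023-04-10 (work commenced).
B is an ad valorem tax lien and takes priority over every other lien.
Remaining liens by effective date: A (2022-01-09), D (2022-07-16), E (2023-04-10), C (2024-02-29).
The subordination applies — A was senior to E — so A and E swap.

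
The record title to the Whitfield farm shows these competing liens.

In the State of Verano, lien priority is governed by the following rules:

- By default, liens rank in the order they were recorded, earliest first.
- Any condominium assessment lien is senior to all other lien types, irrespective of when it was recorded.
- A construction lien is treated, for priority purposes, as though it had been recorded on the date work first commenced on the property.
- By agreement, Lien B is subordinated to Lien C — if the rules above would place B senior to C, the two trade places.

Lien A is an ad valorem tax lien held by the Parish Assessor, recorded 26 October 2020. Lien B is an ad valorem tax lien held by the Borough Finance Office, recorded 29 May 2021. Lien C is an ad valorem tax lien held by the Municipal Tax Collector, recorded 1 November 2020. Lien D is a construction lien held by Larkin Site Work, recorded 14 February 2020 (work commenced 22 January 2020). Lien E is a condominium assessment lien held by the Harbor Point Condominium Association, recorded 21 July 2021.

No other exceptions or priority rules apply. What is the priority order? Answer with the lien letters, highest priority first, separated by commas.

Adjusting effective dates: D relates back to 22 January 2020 (work commenced).
As a condominium assessment lien, E is senior to every other lien.
Among the remaining liens, by effective date: D (22 January 2020), A (26 October 2020), C (1 November 2020), B (29 May 2021).
B already ranks below C; the subordination has no effect.

E, D, A, C, B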